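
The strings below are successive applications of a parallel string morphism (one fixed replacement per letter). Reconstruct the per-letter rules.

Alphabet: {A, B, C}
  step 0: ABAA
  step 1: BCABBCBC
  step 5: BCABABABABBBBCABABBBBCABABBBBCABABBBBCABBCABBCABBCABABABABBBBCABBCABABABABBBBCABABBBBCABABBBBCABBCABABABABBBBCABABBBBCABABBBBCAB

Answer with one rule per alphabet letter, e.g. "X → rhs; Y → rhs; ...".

  step 0 ⇒ step 1: ABAA ⇒ BC·AB·BC·BC
    A ↦ BC
    B ↦ AB
    C ↦ BB  (constrained at step 1)

A->BC, B->AB, C->BB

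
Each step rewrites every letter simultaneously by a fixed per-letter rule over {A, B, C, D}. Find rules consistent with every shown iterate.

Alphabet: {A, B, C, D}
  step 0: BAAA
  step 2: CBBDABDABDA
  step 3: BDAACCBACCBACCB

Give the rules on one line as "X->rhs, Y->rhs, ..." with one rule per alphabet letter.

  step 2 ⇒ step 3: CBBDABDABDA ⇒ BD·A·A·C·CB·A·C·CB·A·C·CB
    A ↦ CB
    B ↦ A
    C ↦ BD
    D ↦ C

A->CB, B->A, C->BD, D->C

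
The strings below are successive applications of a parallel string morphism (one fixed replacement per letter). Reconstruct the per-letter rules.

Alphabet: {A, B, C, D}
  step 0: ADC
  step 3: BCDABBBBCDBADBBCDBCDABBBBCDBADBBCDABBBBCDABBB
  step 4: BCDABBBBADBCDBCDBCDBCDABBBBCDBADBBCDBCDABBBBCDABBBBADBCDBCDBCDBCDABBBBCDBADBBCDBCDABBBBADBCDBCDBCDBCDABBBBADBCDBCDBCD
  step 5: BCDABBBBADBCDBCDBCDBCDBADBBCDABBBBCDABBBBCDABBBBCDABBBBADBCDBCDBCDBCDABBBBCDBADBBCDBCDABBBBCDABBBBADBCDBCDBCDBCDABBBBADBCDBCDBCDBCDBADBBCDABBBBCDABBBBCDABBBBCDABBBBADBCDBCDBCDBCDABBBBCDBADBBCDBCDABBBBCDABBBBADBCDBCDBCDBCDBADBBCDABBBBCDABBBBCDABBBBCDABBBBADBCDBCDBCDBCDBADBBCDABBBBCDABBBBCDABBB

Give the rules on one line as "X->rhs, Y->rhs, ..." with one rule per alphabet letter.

  step 4 ⇒ step 5: BCDABBBBADBCDBCDBCDBCDABBBBCDBADBBCDBCDABBBBCDABBBBADBCDBCDBCDBCDABBBBCDBADBBCDBCDABBBBADBCDBCDBCDBCDABBBBADBCDBCDBCD ⇒ BCD·ABB·B·BAD·BCD·BCD·BCD·BCD·BAD·B·BCD·ABB·B·BCD·ABB·B·BCD·ABB·B·BCD·ABB·B·BAD·BCD·BCD·BCD·BCD·ABB·B·BCD·BAD·B·BCD·BCD·ABB·B·BCD·ABB·B·BAD·BCD·BCD·BCD·BCD·ABB·B·BAD·BCD·BCD·BCD·BCD·BAD·B·BCD·ABB·B·BCD·ABB·B·BCD·ABB·B·BCD·ABB·B·BAD·BCD·BCD·BCD·BCD·ABB·B·BCD·BAD·B·BCD·BCD·ABB·B·BCD·ABB·B·BAD·BCD·BCD·BCD·BCD·BAD·B·BCD·ABB·B·BCD·ABB·B·BCD·ABB·B·BCD·ABB·B·BAD·BCD·BCD·BCD·BCD·BAD·B·BCD·ABB·B·BCD·ABB·B·BCD·ABB·B
    A ↦ BAD
    B ↦ BCD
    C ↦ ABB
    D ↦ B

A->BAD, B->BCD, C->ABB, D->B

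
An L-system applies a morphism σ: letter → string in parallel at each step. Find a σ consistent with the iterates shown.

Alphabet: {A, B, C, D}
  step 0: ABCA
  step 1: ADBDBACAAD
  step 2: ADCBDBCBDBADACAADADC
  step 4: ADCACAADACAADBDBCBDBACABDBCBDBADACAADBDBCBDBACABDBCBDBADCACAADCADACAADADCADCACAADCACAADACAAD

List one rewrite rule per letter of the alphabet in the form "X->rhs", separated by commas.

  step 1 ⇒ step 2: ADBDBACAAD ⇒ AD·C·BDB·C·BDB·AD·ACA·AD·AD·C
    A ↦ AD
    B ↦ BDB
    C ↦ ACA
    D ↦ C

A->AD, B->BDB, C->ACA, D->C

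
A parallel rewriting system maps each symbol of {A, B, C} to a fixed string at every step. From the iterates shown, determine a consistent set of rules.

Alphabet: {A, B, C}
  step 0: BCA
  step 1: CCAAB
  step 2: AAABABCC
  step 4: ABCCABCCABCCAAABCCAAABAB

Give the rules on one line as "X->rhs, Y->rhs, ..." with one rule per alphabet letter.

  step 1 ⇒ step 2: CCAAB ⇒ A·A·AB·AB·CC
    A ↦ AB
    B ↦ CC
    C ↦ A

A->AB, B->CC, C->A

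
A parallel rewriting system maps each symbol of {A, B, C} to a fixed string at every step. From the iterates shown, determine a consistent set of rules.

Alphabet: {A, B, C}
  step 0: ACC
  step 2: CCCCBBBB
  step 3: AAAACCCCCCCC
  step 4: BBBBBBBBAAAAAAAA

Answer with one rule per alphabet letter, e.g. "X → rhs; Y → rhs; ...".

  step 3 ⇒ step 4: AAAACCCCCCCC ⇒ BB·BB·BB·BB·A·A·A·A·A·A·A·A
    A ↦ BB
    C ↦ A
  step 2 ⇒ step 3: CCCCBBBB ⇒ A·A·A·A·CC·CC·CC·CC
    B ↦ CC

A->BB, B->CC, C->A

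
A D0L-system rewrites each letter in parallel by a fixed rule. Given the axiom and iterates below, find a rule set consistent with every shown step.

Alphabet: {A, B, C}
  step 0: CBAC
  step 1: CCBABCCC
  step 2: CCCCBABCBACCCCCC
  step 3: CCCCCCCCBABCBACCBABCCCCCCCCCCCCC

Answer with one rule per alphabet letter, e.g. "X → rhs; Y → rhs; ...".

  step 2 ⇒ step 3: CCCCBABCBACCCCCC ⇒ CC·CC·CC·CC·BA·BC·BA·CC·BA·BC·CC·CC·CC·CC·CC·CC
    A ↦ BC
    B ↦ BA
    C ↦ CC

A->BC, B->BA, C->CC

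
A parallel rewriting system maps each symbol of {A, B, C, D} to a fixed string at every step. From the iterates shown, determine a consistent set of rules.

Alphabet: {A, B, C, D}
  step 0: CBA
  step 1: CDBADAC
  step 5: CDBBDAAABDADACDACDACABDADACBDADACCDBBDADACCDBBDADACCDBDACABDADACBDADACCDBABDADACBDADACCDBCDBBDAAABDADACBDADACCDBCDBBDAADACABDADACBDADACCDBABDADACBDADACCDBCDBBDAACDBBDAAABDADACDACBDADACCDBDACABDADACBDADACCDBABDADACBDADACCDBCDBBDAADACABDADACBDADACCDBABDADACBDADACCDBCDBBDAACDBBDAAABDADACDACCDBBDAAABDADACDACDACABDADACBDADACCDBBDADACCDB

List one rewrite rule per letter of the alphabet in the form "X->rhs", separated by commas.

  step 0 ⇒ step 1: CBA ⇒ CDB·A·DAC
    A ↦ DAC
    B ↦ A
    C ↦ CDB
    D ↦ BDA  (constrained at step 1)

A->DAC, B->A, C->CDB, D->BDA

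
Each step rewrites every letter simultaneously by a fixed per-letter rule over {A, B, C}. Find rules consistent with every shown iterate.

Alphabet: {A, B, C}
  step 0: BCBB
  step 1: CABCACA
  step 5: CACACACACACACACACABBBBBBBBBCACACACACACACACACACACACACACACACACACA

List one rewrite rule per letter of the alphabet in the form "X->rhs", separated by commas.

A->BB, B->CA, C->B

  step 0 ⇒ step 1: BCBB ⇒ CA·B·CA·CA
    B ↦ CA
    C ↦ B
    A ↦ BB  (constrained at step 1)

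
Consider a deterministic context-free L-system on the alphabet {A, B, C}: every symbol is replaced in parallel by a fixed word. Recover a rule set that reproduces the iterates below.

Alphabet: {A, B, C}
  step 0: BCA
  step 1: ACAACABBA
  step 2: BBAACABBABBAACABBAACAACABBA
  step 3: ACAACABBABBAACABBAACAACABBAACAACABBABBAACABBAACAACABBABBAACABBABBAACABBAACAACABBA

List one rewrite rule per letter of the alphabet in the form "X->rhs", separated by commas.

  step 2 ⇒ step 3: BBAACABBABBAACABBAACAACABBA ⇒ ACA·ACA·BBA·BBA·ACA·BBA·ACA·ACA·BBA·ACA·ACA·BBA·BBA·ACA·BBA·ACA·ACA·BBA·BBA·ACA·BBA·BBA·ACA·BBA·ACA·ACA·BBA
    A ↦ BBA
    B ↦ ACA
    C ↦ ACA

A->BBA, B->ACA, C->ACA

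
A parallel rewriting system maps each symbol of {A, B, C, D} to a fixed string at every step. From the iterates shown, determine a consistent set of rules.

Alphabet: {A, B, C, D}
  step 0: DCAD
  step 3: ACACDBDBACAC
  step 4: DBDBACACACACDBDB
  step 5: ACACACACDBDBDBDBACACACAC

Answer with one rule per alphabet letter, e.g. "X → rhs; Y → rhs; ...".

A->D, B->AC, C->B, D->AC

  step 4 ⇒ step 5: DBDBACACACACDBDB ⇒ AC·AC·AC·AC·D·B·D·B·D·B·D·B·AC·AC·AC·AC
    A ↦ D
    B ↦ AC
    C ↦ B
    D ↦ AC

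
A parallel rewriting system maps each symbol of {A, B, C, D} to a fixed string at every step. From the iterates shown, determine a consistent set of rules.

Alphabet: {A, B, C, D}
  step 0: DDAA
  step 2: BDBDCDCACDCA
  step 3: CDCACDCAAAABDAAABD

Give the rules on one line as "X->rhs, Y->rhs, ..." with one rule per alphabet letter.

  step 2 ⇒ step 3: BDBDCDCACDCA ⇒ CDC·A·CDC·A·A·A·A·BD·A·A·A·BD
    A ↦ BD
    B ↦ CDC
    C ↦ A
    D ↦ A

A->BD, B->CDC, C->A, D->A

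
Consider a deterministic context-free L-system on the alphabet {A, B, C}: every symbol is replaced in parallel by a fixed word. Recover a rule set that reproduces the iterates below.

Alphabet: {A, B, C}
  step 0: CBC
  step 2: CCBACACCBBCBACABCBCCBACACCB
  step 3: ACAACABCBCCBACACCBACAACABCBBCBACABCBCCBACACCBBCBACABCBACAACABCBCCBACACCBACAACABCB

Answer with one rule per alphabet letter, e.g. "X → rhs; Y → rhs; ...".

A->CCB, B->BCB, C->ACA

  step 2 ⇒ step 3: CCBACACCBBCBACABCBCCBACACCB ⇒ ACA·ACA·BCB·CCB·ACA·CCB·ACA·ACA·BCB·BCB·ACA·BCB·CCB·ACA·CCB·BCB·ACA·BCB·ACA·ACA·BCB·CCB·ACA·CCB·ACA·ACA·BCB
    A ↦ CCB
    B ↦ BCB
    C ↦ ACA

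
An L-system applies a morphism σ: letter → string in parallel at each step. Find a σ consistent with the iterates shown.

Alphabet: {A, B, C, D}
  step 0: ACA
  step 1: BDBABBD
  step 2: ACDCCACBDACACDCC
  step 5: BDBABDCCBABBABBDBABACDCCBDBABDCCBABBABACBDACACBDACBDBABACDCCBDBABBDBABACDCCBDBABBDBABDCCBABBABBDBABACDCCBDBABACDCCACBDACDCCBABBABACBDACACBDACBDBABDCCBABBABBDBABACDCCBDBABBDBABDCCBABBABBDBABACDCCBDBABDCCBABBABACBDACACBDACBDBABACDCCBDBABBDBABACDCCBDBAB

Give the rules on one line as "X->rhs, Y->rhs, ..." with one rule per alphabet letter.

A->BD, B->AC, C->BAB, D->DCC

  step 1 ⇒ step 2: BDBABBD ⇒ AC·DCC·AC·BD·AC·AC·DCC
    A ↦ BD
    B ↦ AC
    D ↦ DCC
  step 0 ⇒ step 1: ACA ⇒ BD·BAB·BD
    C ↦ BAB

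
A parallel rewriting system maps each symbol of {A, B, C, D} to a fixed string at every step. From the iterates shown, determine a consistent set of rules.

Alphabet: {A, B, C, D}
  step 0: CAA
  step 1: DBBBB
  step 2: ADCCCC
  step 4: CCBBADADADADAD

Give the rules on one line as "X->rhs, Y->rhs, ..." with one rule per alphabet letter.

  step 1 ⇒ step 2: DBBBB ⇒ AD·C·C·C·C
    B ↦ C
    D ↦ AD
  step 0 ⇒ step 1: CAA ⇒ D·BB·BB
    A ↦ BB
  step 0 ⇒ step 1: CAA ⇒ D·BB·BB
    C ↦ D

A->BB, B->C, C->D, D->AD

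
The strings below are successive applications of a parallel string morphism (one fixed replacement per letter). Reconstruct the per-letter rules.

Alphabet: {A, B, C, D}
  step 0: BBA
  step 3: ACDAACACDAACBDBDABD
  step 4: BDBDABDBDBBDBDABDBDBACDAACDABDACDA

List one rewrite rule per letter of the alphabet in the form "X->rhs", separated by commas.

  step 3 ⇒ step 4: ACDAACACDAACBDBDABD ⇒ BD·B·DA·BD·BD·B·BD·B·DA·BD·BD·B·AC·DA·AC·DA·BD·AC·DA
    A ↦ BD
    B ↦ AC
    C ↦ B
    D ↦ DA

A->BD, B->AC, C->B, D->DA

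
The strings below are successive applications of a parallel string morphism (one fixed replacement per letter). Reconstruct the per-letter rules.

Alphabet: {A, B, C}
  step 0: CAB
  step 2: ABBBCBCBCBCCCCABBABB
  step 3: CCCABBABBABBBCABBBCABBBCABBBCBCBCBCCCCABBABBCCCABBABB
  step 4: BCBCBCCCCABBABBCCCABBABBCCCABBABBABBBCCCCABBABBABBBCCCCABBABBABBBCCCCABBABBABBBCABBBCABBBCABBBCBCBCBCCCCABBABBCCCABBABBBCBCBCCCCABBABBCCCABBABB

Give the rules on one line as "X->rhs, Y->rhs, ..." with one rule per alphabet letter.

  step 3 ⇒ step 4: CCCABBABBABBBCABBBCABBBCABBBCBCBCBCCCCABBABBCCCABBABB ⇒ BC·BC·BC·CCC·ABB·ABB·CCC·ABB·ABB·CCC·ABB·ABB·ABB·BC·CCC·ABB·ABB·ABB·BC·CCC·ABB·ABB·ABB·BC·CCC·ABB·ABB·ABB·BC·ABB·BC·ABB·BC·ABB·BC·BC·BC·BC·CCC·ABB·ABB·CCC·ABB·ABB·BC·BC·BC·CCC·ABB·ABB·CCC·ABB·ABB
    A ↦ CCC
    B ↦ ABB
    C ↦ BC

A->CCC, B->ABB, C->BC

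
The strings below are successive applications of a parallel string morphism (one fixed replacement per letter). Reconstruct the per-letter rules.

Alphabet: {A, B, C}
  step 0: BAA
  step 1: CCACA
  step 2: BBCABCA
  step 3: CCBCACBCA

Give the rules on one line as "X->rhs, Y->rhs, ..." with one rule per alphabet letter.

A->CA, B->C, C->B

  step 2 ⇒ step 3: BBCABCA ⇒ C·C·B·CA·C·B·CA
    A ↦ CA
    B ↦ C
    C ↦ B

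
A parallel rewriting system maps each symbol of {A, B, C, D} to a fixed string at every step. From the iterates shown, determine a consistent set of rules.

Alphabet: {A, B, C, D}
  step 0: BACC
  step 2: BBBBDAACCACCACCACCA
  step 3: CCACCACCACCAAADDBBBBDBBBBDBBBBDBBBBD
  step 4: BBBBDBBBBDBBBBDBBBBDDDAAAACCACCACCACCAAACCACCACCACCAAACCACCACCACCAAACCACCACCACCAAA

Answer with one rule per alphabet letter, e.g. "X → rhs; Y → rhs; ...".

A->D, B->CCA, C->BB, D->AA

  step 3 ⇒ step 4: CCACCACCACCAAADDBBBBDBBBBDBBBBDBBBBD ⇒ BB·BB·D·BB·BB·D·BB·BB·D·BB·BB·D·D·D·AA·AA·CCA·CCA·CCA·CCA·AA·CCA·CCA·CCA·CCA·AA·CCA·CCA·CCA·CCA·AA·CCA·CCA·CCA·CCA·AA
    A ↦ D
    B ↦ CCA
    C ↦ BB
    D ↦ AA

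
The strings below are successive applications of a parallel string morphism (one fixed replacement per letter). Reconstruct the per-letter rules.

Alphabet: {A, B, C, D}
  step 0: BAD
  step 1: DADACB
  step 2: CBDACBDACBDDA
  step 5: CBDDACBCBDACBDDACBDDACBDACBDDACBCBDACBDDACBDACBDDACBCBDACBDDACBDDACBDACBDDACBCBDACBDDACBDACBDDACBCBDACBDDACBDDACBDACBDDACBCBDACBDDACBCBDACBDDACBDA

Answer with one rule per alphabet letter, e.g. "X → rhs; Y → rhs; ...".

  step 1 ⇒ step 2: DADACB ⇒ CB·DA·CB·DA·CBD·DA
    A ↦ DA
    B ↦ DA
    C ↦ CBD
    D ↦ CB

A->DA, B->DA, C->CBD, D->CB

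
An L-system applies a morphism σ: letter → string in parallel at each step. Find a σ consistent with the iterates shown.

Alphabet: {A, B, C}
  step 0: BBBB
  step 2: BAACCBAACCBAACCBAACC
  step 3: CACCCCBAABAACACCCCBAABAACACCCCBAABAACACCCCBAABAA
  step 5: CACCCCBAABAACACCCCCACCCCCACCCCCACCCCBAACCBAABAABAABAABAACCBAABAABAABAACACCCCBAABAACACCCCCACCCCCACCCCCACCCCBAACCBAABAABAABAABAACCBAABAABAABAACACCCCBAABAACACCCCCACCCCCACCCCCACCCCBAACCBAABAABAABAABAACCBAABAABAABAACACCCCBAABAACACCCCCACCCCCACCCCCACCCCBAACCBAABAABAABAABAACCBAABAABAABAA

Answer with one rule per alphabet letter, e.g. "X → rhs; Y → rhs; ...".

  step 2 ⇒ step 3: BAACCBAACCBAACCBAACC ⇒ CA·CC·CC·BAA·BAA·CA·CC·CC·BAA·BAA·CA·CC·CC·BAA·BAA·CA·CC·CC·BAA·BAA
    A ↦ CC
    B ↦ CA
    C ↦ BAA

A->CC, B->CA, C->BAA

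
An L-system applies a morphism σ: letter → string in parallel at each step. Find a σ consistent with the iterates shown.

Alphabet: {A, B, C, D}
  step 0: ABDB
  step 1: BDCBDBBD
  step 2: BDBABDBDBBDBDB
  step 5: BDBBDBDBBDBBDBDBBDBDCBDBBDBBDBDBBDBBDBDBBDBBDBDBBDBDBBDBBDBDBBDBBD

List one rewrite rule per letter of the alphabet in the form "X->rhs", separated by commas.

A->BDC, B->BD, C->ABD, D->B

  step 1 ⇒ step 2: BDCBDBBD ⇒ BD·B·ABD·BD·B·BD·BD·B
    B ↦ BD
    C ↦ ABD
    D ↦ B
  step 0 ⇒ step 1: ABDB ⇒ BDC·BD·B·BD
    A ↦ BDC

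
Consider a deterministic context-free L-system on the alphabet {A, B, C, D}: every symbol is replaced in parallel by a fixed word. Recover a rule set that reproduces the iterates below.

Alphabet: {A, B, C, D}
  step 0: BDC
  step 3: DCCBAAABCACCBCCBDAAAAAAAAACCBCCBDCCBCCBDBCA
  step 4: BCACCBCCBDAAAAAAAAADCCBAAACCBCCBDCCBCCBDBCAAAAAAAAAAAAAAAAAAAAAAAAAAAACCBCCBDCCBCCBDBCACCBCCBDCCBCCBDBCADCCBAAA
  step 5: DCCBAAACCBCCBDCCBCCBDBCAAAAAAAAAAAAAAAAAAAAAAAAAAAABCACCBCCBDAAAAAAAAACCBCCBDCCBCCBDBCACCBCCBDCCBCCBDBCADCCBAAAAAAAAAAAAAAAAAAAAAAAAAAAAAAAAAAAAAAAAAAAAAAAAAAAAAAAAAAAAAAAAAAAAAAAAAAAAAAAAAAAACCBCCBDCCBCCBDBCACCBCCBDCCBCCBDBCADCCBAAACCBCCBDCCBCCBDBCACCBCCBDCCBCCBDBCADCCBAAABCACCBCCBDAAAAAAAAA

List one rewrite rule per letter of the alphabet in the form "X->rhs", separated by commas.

A->AAA, B->D, C->CCB, D->BCA

  step 4 ⇒ step 5: BCACCBCCBDAAAAAAAAADCCBAAACCBCCBDCCBCCBDBCAAAAAAAAAAAAAAAAAAAAAAAAAAAACCBCCBDCCBCCBDBCACCBCCBDCCBCCBDBCADCCBAAA ⇒ D·CCB·AAA·CCB·CCB·D·CCB·CCB·D·BCA·AAA·AAA·AAA·AAA·AAA·AAA·AAA·AAA·AAA·BCA·CCB·CCB·D·AAA·AAA·AAA·CCB·CCB·D·CCB·CCB·D·BCA·CCB·CCB·D·CCB·CCB·D·BCA·D·CCB·AAA·AAA·AAA·AAA·AAA·AAA·AAA·AAA·AAA·AAA·AAA·AAA·AAA·AAA·AAA·AAA·AAA·AAA·AAA·AAA·AAA·AAA·AAA·AAA·AAA·AAA·AAA·AAA·CCB·CCB·D·CCB·CCB·D·BCA·CCB·CCB·D·CCB·CCB·D·BCA·D·CCB·AAA·CCB·CCB·D·CCB·CCB·D·BCA·CCB·CCB·D·CCB·CCB·D·BCA·D·CCB·AAA·BCA·CCB·CCB·D·AAA·AAA·AAA
    A ↦ AAA
    B ↦ D
    C ↦ CCB
    D ↦ BCA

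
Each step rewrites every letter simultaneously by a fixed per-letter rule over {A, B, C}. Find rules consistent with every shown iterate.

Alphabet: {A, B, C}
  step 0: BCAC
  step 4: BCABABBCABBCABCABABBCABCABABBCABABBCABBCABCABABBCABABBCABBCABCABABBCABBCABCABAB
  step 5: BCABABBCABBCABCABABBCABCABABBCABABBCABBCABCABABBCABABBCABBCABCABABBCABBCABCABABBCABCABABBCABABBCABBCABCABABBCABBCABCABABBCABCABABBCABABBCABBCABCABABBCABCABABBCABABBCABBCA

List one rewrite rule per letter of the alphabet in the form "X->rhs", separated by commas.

A->B, B->BCA, C->BA

  step 4 ⇒ step 5: BCABABBCABBCABCABABBCABCABABBCABABBCABBCABCABABBCABABBCABBCABCABABBCABBCABCABAB ⇒ BCA·BA·B·BCA·B·BCA·BCA·BA·B·BCA·BCA·BA·B·BCA·BA·B·BCA·B·BCA·BCA·BA·B·BCA·BA·B·BCA·B·BCA·BCA·BA·B·BCA·B·BCA·BCA·BA·B·BCA·BCA·BA·B·BCA·BA·B·BCA·B·BCA·BCA·BA·B·BCA·B·BCA·BCA·BA·B·BCA·BCA·BA·B·BCA·BA·B·BCA·B·BCA·BCA·BA·B·BCA·BCA·BA·B·BCA·BA·B·BCA·B·BCA
    A ↦ B
    B ↦ BCA
    C ↦ BA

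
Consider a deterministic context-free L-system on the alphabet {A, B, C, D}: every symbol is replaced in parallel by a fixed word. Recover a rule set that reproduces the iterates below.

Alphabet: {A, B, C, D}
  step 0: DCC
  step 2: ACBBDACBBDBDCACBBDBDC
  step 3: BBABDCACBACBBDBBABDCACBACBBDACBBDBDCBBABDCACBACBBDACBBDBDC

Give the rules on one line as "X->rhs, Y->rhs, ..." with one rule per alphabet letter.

A->BBA, B->ACB, C->BDC, D->BD

  step 2 ⇒ step 3: ACBBDACBBDBDCACBBDBDC ⇒ BBA·BDC·ACB·ACB·BD·BBA·BDC·ACB·ACB·BD·ACB·BD·BDC·BBA·BDC·ACB·ACB·BD·ACB·BD·BDC
    A ↦ BBA
    B ↦ ACB
    C ↦ BDC
    D ↦ BD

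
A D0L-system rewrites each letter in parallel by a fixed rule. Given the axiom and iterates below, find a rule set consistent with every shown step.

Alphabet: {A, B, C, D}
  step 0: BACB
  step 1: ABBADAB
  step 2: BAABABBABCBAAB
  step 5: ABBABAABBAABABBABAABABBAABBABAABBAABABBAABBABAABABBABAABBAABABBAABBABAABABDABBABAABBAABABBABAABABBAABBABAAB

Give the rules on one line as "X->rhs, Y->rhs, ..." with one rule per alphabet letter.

A->BA, B->AB, C->D, D->BC

  step 1 ⇒ step 2: ABBADAB ⇒ BA·AB·AB·BA·BC·BA·AB
    A ↦ BA
    B ↦ AB
    D ↦ BC
  step 0 ⇒ step 1: BACB ⇒ AB·BA·D·AB
    C ↦ D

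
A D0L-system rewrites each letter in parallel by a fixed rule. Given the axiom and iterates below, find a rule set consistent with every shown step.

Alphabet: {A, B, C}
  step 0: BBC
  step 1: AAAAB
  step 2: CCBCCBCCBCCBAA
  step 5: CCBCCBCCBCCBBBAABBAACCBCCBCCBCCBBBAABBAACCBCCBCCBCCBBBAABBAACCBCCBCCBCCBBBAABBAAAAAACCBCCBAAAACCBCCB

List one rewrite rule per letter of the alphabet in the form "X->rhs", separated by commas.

A->CCB, B->AA, C->B

  step 1 ⇒ step 2: AAAAB ⇒ CCB·CCB·CCB·CCB·AA
    A ↦ CCB
    B ↦ AA
  step 0 ⇒ step 1: BBC ⇒ AA·AA·B
    C ↦ B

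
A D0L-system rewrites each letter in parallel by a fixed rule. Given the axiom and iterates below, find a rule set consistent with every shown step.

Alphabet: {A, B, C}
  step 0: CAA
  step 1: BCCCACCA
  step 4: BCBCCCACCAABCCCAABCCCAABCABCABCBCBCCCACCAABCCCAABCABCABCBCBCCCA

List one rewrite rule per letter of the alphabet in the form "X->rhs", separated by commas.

A->CCA, B->A, C->BC

  step 0 ⇒ step 1: CAA ⇒ BC·CCA·CCA
    A ↦ CCA
    C ↦ BC
    B ↦ A  (constrained at step 1)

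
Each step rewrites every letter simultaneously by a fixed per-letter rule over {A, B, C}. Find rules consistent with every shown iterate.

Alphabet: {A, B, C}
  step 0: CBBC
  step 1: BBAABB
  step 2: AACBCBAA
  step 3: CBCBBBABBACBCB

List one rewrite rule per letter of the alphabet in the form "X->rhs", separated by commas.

A->CB, B->A, C->BB

  step 2 ⇒ step 3: AACBCBAA ⇒ CB·CB·BB·A·BB·A·CB·CB
    A ↦ CB
    B ↦ A
    C ↦ BB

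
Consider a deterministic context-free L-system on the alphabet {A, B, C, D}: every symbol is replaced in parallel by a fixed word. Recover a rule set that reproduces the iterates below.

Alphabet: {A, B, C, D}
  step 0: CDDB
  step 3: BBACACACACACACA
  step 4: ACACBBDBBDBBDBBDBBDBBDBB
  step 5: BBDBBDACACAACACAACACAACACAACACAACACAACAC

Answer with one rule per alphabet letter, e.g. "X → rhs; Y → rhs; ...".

  step 4 ⇒ step 5: ACACBBDBBDBBDBBDBBDBBDBB ⇒ BB·D·BB·D·AC·AC·A·AC·AC·A·AC·AC·A·AC·AC·A·AC·AC·A·AC·AC·A·AC·AC
    A ↦ BB
    B ↦ AC
    C ↦ D
    D ↦ A

A->BB, B->AC, C->D, D->A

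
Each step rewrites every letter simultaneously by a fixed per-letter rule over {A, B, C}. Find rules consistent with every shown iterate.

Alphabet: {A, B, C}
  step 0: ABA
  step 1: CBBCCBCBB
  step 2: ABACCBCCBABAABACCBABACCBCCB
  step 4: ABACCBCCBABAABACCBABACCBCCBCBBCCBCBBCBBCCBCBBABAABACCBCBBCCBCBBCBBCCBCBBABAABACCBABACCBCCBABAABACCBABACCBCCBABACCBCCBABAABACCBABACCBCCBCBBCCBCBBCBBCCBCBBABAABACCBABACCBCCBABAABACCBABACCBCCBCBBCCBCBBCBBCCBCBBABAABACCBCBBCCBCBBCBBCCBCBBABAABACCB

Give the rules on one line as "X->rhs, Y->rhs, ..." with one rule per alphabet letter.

A->CBB, B->CCB, C->ABA

  step 1 ⇒ step 2: CBBCCBCBB ⇒ ABA·CCB·CCB·ABA·ABA·CCB·ABA·CCB·CCB
    B ↦ CCB
    C ↦ ABA
  step 0 ⇒ step 1: ABA ⇒ CBB·CCB·CBB
    A ↦ CBB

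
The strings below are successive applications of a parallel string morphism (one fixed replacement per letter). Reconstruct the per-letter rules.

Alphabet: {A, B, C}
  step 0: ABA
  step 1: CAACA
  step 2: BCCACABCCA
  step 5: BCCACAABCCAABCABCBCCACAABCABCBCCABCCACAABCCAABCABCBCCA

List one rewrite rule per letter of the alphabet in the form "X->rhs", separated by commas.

A->CA, B->A, C->BC

  step 1 ⇒ step 2: CAACA ⇒ BC·CA·CA·BC·CA
    A ↦ CA
    C ↦ BC
  step 0 ⇒ step 1: ABA ⇒ CA·A·CA
    B ↦ A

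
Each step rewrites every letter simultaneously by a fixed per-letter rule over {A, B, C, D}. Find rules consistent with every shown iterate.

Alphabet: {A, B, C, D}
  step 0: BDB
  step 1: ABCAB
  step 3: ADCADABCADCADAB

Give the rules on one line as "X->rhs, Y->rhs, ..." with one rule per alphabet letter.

A->AD, B->AB, C->D, D->C

  step 0 ⇒ step 1: BDB ⇒ AB·C·AB
    B ↦ AB
    D ↦ C
    A ↦ AD  (constrained at step 1)
    C ↦ D  (constrained at step 1)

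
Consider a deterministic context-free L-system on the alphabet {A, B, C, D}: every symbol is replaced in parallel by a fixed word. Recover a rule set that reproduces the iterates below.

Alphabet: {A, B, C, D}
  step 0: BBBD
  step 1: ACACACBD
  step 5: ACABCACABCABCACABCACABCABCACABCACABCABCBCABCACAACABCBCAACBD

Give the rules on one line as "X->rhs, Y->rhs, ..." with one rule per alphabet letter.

A->BC, B->AC, C->A, D->BD

  step 0 ⇒ step 1: BBBD ⇒ AC·AC·AC·BD
    B ↦ AC
    D ↦ BD
    A ↦ BC  (constrained at step 1)
    C ↦ A  (constrained at step 1)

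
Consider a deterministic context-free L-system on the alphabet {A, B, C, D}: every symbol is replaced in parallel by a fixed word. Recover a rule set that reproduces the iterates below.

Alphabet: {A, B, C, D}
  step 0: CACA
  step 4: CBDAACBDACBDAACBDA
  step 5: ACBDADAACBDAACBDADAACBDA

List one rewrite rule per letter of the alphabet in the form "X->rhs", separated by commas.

  step 4 ⇒ step 5: CBDAACBDACBDAACBDA ⇒ A·C·B·DA·DA·A·C·B·DA·A·C·B·DA·DA·A·C·B·DA
    A ↦ DA
    B ↦ C
    C ↦ A
    D ↦ B

A->DA, B->C, C->A, D->B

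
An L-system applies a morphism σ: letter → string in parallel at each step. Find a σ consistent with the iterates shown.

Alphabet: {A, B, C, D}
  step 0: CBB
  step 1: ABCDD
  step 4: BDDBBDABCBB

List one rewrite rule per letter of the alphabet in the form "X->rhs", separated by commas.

  step 0 ⇒ step 1: CBB ⇒ ABC·D·D
    B ↦ D
    C ↦ ABC
    A ↦ B  (constrained at step 1)
    D ↦ B  (constrained at step 1)

A->B, B->D, C->ABC, D->B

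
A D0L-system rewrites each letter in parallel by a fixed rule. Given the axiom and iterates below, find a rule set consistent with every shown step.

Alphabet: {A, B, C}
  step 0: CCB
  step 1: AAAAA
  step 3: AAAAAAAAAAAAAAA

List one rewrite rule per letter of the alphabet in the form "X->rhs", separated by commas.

A->BC, B->A, C->AA

  step 0 ⇒ step 1: CCB ⇒ AA·AA·A
    B ↦ A
    C ↦ AA
    A ↦ BC  (constrained at step 1)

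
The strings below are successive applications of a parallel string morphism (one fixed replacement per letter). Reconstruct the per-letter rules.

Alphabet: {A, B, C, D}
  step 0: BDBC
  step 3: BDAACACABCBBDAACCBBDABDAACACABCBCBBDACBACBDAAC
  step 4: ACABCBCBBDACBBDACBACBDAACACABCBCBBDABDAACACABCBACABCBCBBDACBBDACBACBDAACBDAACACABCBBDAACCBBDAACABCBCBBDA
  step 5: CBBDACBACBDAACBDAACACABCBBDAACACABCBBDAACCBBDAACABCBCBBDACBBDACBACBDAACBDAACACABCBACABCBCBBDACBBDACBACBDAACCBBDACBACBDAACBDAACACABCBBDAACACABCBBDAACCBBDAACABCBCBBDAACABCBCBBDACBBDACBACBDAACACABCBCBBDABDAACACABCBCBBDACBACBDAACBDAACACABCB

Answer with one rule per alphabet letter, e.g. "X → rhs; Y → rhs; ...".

  step 4 ⇒ step 5: ACABCBCBBDACBBDACBACBDAACACABCBCBBDABDAACACABCBACABCBCBBDACBBDACBACBDAACBDAACACABCBBDAACCBBDAACABCBCBBDA ⇒ CB·BDA·CB·AC·BDA·AC·BDA·AC·AC·AB·CB·BDA·AC·AC·AB·CB·BDA·AC·CB·BDA·AC·AB·CB·CB·BDA·CB·BDA·CB·AC·BDA·AC·BDA·AC·AC·AB·CB·AC·AB·CB·CB·BDA·CB·BDA·CB·AC·BDA·AC·CB·BDA·CB·AC·BDA·AC·BDA·AC·AC·AB·CB·BDA·AC·AC·AB·CB·BDA·AC·CB·BDA·AC·AB·CB·CB·BDA·AC·AB·CB·CB·BDA·CB·BDA·CB·AC·BDA·AC·AC·AB·CB·CB·BDA·BDA·AC·AC·AB·CB·CB·BDA·CB·AC·BDA·AC·BDA·AC·AC·AB·CB
    A ↦ CB
    B ↦ AC
    C ↦ BDA
    D ↦ AB

A->CB, B->AC, C->BDA, D->AB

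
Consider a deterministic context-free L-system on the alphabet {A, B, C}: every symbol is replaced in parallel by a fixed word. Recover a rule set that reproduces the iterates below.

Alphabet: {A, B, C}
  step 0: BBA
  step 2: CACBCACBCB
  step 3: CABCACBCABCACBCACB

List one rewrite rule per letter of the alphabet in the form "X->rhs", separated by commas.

  step 2 ⇒ step 3: CACBCACBCB ⇒ CA·B·CA·CB·CA·B·CA·CB·CA·CB
    A ↦ B
    B ↦ CB
    C ↦ CA

A->B, B->CB, C->CA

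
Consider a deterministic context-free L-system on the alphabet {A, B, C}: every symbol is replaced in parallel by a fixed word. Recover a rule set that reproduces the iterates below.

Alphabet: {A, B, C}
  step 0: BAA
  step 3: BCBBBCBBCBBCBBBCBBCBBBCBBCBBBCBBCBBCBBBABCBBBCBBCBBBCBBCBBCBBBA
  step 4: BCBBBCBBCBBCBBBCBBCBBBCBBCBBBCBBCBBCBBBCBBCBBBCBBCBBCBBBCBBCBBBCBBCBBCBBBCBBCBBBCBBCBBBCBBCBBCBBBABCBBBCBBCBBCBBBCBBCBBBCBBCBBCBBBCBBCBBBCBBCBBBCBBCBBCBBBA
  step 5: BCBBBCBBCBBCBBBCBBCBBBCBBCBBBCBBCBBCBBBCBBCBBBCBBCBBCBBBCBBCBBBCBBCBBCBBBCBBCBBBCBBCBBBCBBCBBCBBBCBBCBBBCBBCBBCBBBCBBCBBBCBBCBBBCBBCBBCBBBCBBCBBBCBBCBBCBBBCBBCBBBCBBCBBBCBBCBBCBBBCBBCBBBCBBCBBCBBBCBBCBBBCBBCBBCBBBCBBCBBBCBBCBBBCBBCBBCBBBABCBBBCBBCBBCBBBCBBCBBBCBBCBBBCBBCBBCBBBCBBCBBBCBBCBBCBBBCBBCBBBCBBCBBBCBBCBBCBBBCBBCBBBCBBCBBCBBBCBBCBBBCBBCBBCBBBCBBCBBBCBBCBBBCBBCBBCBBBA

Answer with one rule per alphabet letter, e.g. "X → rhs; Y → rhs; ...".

  step 4 ⇒ step 5: BCBBBCBBCBBCBBBCBBCBBBCBBCBBBCBBCBBCBBBCBBCBBBCBBCBBCBBBCBBCBBBCBBCBBCBBBCBBCBBBCBBCBBBCBBCBBCBBBABCBBBCBBCBBCBBBCBBCBBBCBBCBBCBBBCBBCBBBCBBCBBBCBBCBBCBBBA ⇒ BCB·B·BCB·BCB·BCB·B·BCB·BCB·B·BCB·BCB·B·BCB·BCB·BCB·B·BCB·BCB·B·BCB·BCB·BCB·B·BCB·BCB·B·BCB·BCB·BCB·B·BCB·BCB·B·BCB·BCB·B·BCB·BCB·BCB·B·BCB·BCB·B·BCB·BCB·BCB·B·BCB·BCB·B·BCB·BCB·B·BCB·BCB·BCB·B·BCB·BCB·B·BCB·BCB·BCB·B·BCB·BCB·B·BCB·BCB·B·BCB·BCB·BCB·B·BCB·BCB·B·BCB·BCB·BCB·B·BCB·BCB·B·BCB·BCB·BCB·B·BCB·BCB·B·BCB·BCB·B·BCB·BCB·BCB·BBA·BCB·B·BCB·BCB·BCB·B·BCB·BCB·B·BCB·BCB·B·BCB·BCB·BCB·B·BCB·BCB·B·BCB·BCB·BCB·B·BCB·BCB·B·BCB·BCB·B·BCB·BCB·BCB·B·BCB·BCB·B·BCB·BCB·BCB·B·BCB·BCB·B·BCB·BCB·BCB·B·BCB·BCB·B·BCB·BCB·B·BCB·BCB·BCB·BBA
    A ↦ BBA
    B ↦ BCB
    C ↦ B

A->BBA, B->BCB, C->B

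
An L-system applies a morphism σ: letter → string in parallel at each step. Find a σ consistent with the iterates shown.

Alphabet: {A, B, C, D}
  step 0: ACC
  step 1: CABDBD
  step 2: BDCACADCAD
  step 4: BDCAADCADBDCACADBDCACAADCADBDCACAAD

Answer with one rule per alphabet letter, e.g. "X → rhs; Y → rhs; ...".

A->CA, B->C, C->BD, D->AD

  step 1 ⇒ step 2: CABDBD ⇒ BD·CA·C·AD·C·AD
    A ↦ CA
    B ↦ C
    C ↦ BD
    D ↦ AD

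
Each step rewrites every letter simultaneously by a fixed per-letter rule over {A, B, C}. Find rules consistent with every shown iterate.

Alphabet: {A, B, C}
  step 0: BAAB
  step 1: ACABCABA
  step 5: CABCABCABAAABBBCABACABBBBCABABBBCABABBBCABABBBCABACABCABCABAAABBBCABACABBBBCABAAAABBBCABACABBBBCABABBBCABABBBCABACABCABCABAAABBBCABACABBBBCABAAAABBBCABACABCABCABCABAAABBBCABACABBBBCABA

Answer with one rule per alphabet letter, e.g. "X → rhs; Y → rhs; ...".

A->CAB, B->A, C->BBB

  step 0 ⇒ step 1: BAAB ⇒ A·CAB·CAB·A
    A ↦ CAB
    B ↦ A
    C ↦ BBB  (constrained at step 1)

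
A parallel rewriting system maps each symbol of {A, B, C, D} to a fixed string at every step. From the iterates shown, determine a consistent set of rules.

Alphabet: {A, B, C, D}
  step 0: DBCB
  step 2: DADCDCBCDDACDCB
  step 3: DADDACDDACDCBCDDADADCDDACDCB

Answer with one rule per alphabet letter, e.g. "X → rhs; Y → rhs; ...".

A->D, B->CB, C->CD, D->DA

  step 2 ⇒ step 3: DADCDCBCDDACDCB ⇒ DA·D·DA·CD·DA·CD·CB·CD·DA·DA·D·CD·DA·CD·CB
    A ↦ D
    B ↦ CB
    C ↦ CD
    D ↦ DA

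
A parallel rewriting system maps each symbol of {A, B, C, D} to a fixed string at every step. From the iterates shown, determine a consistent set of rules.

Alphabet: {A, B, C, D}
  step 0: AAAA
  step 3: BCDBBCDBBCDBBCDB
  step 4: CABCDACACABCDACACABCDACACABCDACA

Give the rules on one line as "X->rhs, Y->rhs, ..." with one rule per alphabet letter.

  step 3 ⇒ step 4: BCDBBCDBBCDBBCDB ⇒ CA·BCD·A·CA·CA·BCD·A·CA·CA·BCD·A·CA·CA·BCD·A·CA
    B ↦ CA
    C ↦ BCD
    D ↦ A
    A ↦ B  (constrained at step 0)

A->B, B->CA, C->BCD, D->A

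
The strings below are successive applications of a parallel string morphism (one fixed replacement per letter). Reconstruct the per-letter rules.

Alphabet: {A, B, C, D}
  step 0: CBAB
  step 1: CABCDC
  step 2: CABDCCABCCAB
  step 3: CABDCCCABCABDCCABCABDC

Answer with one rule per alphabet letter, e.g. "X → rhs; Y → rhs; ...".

A->D, B->C, C->CAB, D->C

  step 2 ⇒ step 3: CABDCCABCCAB ⇒ CAB·D·C·C·CAB·CAB·D·C·CAB·CAB·D·C
    A ↦ D
    B ↦ C
    C ↦ CAB
    D ↦ C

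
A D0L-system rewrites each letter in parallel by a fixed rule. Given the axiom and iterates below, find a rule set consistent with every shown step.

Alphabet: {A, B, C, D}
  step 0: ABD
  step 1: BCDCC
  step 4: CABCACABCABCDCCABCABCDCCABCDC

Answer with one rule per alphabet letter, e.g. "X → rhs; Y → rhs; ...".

  step 0 ⇒ step 1: ABD ⇒ B·CDC·C
    A ↦ B
    B ↦ CDC
    D ↦ C
    C ↦ CA  (constrained at step 1)

A->B, B->CDC, C->CA, D->C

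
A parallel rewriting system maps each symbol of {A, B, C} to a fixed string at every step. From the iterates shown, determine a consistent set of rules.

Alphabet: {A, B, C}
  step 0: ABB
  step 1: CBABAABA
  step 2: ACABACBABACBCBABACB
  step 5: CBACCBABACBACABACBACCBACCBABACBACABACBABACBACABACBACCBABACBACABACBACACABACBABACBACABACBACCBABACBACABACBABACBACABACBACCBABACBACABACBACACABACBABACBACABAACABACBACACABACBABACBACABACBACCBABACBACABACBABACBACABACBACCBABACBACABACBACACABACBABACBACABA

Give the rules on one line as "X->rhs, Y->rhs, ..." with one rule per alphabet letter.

  step 1 ⇒ step 2: CBABAABA ⇒ AC·ABA·CB·ABA·CB·CB·ABA·CB
    A ↦ CB
    B ↦ ABA
    C ↦ AC

A->CB, B->ABA, C->AC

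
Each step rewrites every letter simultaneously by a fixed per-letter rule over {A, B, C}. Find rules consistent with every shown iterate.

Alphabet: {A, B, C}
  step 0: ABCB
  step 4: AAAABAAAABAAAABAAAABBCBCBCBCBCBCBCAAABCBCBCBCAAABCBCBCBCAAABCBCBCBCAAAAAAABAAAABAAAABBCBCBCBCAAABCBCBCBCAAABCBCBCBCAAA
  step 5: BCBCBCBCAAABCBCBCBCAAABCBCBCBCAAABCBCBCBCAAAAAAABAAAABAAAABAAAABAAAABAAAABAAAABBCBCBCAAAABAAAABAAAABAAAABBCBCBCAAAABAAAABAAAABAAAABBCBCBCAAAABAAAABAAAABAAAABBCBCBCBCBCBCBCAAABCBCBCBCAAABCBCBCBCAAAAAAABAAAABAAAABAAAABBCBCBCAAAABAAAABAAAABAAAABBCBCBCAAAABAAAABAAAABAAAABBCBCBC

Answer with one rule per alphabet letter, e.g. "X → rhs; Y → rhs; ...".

A->BC, B->AAA, C->AB

  step 4 ⇒ step 5: AAAABAAAABAAAABAAAABBCBCBCBCBCBCBCAAABCBCBCBCAAABCBCBCBCAAABCBCBCBCAAAAAAABAAAABAAAABBCBCBCBCAAABCBCBCBCAAABCBCBCBCAAA ⇒ BC·BC·BC·BC·AAA·BC·BC·BC·BC·AAA·BC·BC·BC·BC·AAA·BC·BC·BC·BC·AAA·AAA·AB·AAA·AB·AAA·AB·AAA·AB·AAA·AB·AAA·AB·AAA·AB·BC·BC·BC·AAA·AB·AAA·AB·AAA·AB·AAA·AB·BC·BC·BC·AAA·AB·AAA·AB·AAA·AB·AAA·AB·BC·BC·BC·AAA·AB·AAA·AB·AAA·AB·AAA·AB·BC·BC·BC·BC·BC·BC·BC·AAA·BC·BC·BC·BC·AAA·BC·BC·BC·BC·AAA·AAA·AB·AAA·AB·AAA·AB·AAA·AB·BC·BC·BC·AAA·AB·AAA·AB·AAA·AB·AAA·AB·BC·BC·BC·AAA·AB·AAA·AB·AAA·AB·AAA·AB·BC·BC·BC
    A ↦ BC
    B ↦ AAA
    C ↦ AB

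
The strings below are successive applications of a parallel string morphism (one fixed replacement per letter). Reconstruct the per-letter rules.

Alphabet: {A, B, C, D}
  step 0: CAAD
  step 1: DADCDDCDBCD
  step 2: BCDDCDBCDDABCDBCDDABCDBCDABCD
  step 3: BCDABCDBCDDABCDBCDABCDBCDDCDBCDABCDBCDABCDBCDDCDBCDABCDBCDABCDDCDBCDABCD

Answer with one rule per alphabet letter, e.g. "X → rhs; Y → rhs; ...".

  step 2 ⇒ step 3: BCDDCDBCDDABCDBCDDABCDBCDABCD ⇒ BC·DA·BCD·BCD·DA·BCD·BC·DA·BCD·BCD·DCD·BC·DA·BCD·BC·DA·BCD·BCD·DCD·BC·DA·BCD·BC·DA·BCD·DCD·BC·DA·BCD
    A ↦ DCD
    B ↦ BC
    C ↦ DA
    D ↦ BCD

A->DCD, B->BC, C->DA, D->BCD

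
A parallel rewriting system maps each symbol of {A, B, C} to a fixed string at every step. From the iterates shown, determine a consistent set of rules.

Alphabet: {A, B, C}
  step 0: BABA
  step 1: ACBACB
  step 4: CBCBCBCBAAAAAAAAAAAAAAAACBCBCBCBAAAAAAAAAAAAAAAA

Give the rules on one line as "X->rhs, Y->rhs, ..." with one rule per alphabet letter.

A->CB, B->A, C->AAA

  step 0 ⇒ step 1: BABA ⇒ A·CB·A·CB
    A ↦ CB
    B ↦ A
    C ↦ AAA  (constrained at step 1)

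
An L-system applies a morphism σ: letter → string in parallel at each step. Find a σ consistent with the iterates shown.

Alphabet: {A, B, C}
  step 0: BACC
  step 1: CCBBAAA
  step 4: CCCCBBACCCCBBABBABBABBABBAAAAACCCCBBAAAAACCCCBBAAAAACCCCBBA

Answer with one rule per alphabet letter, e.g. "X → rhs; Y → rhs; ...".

A->BBA, B->CC, C->A

  step 0 ⇒ step 1: BACC ⇒ CC·BBA·A·A
    A ↦ BBA
    B ↦ CC
    C ↦ A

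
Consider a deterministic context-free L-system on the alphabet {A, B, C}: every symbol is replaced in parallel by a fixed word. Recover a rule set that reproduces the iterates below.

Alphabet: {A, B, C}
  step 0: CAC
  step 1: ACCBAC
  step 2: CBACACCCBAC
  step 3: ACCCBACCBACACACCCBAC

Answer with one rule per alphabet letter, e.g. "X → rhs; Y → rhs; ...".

  step 2 ⇒ step 3: CBACACCCBAC ⇒ AC·C·CB·AC·CB·AC·AC·AC·C·CB·AC
    A ↦ CB
    B ↦ C
    C ↦ AC

A->CB, B->C, C->AC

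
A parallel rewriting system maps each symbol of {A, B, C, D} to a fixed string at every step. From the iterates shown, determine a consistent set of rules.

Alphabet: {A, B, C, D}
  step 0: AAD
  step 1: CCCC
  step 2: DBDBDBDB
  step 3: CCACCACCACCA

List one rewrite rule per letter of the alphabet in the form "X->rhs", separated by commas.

A->C, B->A, C->DB, D->CC

  step 2 ⇒ step 3: DBDBDBDB ⇒ CC·A·CC·A·CC·A·CC·A
    B ↦ A
    D ↦ CC
  step 0 ⇒ step 1: AAD ⇒ C·C·CC
    A ↦ C
  step 1 ⇒ step 2: CCCC ⇒ DB·DB·DB·DB
    C ↦ DB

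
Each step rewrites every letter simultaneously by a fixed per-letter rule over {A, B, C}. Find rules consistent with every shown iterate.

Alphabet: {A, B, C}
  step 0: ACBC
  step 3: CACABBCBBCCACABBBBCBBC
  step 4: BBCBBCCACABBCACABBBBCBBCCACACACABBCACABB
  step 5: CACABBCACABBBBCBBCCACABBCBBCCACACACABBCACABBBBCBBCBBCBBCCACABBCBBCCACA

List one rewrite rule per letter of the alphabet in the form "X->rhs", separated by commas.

A->C, B->CA, C->BB

  step 4 ⇒ step 5: BBCBBCCACABBCACABBBBCBBCCACACACABBCACABB ⇒ CA·CA·BB·CA·CA·BB·BB·C·BB·C·CA·CA·BB·C·BB·C·CA·CA·CA·CA·BB·CA·CA·BB·BB·C·BB·C·BB·C·BB·C·CA·CA·BB·C·BB·C·CA·CA
    A ↦ C
    B ↦ CA
    C ↦ BB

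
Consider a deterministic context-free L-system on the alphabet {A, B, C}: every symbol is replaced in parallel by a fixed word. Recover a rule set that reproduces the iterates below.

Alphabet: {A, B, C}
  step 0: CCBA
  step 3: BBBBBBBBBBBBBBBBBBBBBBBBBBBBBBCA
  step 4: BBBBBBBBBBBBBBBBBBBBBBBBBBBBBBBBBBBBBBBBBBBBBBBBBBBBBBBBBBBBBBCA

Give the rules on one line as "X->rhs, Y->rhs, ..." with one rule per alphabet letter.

  step 3 ⇒ step 4: BBBBBBBBBBBBBBBBBBBBBBBBBBBBBBCA ⇒ BB·BB·BB·BB·BB·BB·BB·BB·BB·BB·BB·BB·BB·BB·BB·BB·BB·BB·BB·BB·BB·BB·BB·BB·BB·BB·BB·BB·BB·BB·BB·CA
    A ↦ CA
    B ↦ BB
    C ↦ BB

A->CA, B->BB, C->BB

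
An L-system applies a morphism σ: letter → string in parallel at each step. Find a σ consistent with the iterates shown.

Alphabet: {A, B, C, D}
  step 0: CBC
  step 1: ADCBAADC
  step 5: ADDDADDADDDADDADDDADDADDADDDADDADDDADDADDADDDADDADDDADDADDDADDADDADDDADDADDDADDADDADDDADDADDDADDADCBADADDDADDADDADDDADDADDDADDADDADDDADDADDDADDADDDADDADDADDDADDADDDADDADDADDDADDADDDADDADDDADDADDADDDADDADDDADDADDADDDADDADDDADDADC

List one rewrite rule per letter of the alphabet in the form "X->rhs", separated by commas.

A->D, B->BA, C->ADC, D->ADD

  step 0 ⇒ step 1: CBC ⇒ ADC·BA·ADC
    B ↦ BA
    C ↦ ADC
    A ↦ D  (constrained at step 1)
    D ↦ ADD  (constrained at step 1)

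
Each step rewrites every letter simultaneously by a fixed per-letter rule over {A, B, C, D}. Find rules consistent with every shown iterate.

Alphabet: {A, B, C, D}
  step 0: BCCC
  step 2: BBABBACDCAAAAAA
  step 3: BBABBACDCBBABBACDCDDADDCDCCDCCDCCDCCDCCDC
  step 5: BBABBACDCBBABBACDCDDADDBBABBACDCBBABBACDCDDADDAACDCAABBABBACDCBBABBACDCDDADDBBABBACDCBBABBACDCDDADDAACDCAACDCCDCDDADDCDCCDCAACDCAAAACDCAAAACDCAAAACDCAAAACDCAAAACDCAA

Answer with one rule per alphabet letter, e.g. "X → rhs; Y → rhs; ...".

A->CDC, B->BBA, C->DD, D->A

  step 2 ⇒ step 3: BBABBACDCAAAAAA ⇒ BBA·BBA·CDC·BBA·BBA·CDC·DD·A·DD·CDC·CDC·CDC·CDC·CDC·CDC
    A ↦ CDC
    B ↦ BBA
    C ↦ DD
    D ↦ A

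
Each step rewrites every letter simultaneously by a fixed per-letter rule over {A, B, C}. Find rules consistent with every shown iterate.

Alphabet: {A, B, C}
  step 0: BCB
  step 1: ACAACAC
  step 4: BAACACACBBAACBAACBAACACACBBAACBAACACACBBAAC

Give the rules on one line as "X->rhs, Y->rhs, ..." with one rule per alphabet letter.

  step 0 ⇒ step 1: BCB ⇒ AC·AAC·AC
    B ↦ AC
    C ↦ AAC
    A ↦ B  (constrained at step 1)

A->B, B->AC, C->AAC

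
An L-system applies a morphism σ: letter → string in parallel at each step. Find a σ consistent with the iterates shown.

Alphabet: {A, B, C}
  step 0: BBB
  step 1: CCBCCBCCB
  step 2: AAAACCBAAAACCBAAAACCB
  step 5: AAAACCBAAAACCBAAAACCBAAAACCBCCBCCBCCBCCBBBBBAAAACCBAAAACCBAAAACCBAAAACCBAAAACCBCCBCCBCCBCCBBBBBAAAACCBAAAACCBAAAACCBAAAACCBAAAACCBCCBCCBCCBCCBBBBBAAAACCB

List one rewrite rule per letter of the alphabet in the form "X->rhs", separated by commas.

A->B, B->CCB, C->AA

  step 1 ⇒ step 2: CCBCCBCCB ⇒ AA·AA·CCB·AA·AA·CCB·AA·AA·CCB
    B ↦ CCB
    C ↦ AA
    A ↦ B  (constrained at step 2)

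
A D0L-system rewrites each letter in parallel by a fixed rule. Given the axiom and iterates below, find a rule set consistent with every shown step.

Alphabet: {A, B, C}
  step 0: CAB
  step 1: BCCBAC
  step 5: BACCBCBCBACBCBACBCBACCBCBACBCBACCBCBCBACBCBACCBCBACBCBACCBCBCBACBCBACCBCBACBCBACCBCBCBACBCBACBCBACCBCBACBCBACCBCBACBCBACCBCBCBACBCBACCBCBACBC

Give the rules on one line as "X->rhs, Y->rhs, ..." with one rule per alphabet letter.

A->C, B->BAC, C->BC

  step 0 ⇒ step 1: CAB ⇒ BC·C·BAC
    A ↦ C
    B ↦ BAC
    C ↦ BC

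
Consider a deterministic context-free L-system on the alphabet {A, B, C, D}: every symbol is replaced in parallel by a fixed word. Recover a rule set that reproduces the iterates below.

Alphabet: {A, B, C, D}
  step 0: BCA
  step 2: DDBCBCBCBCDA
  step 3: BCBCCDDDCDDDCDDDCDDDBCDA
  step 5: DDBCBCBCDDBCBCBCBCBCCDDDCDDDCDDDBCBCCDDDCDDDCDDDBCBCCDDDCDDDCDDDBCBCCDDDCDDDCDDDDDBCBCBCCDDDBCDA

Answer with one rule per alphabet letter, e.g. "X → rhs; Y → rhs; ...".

  step 2 ⇒ step 3: DDBCBCBCBCDA ⇒ BC·BC·CD·DD·CD·DD·CD·DD·CD·DD·BC·DA
    A ↦ DA
    B ↦ CD
    C ↦ DD
    D ↦ BC

A->DA, B->CD, C->DD, D->BC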